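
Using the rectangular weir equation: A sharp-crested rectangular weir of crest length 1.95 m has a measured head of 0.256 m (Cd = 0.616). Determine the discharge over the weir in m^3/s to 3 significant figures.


Approach: apply the rectangular weir equation, Q = (2/3)*Cd*L*sqrt(2g)*H^1.5.
Q = (2/3)*0.616*1.95*sqrt(2*9.81)*0.256^1.5 = 0.459 m^3/s
Therefore the discharge over the weir = 0.459 m^3/s.


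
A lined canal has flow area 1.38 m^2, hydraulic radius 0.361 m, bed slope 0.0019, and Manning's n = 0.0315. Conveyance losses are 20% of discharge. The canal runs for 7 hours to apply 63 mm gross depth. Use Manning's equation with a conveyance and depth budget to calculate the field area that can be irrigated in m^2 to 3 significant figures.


Approach: apply Manning's equation with a conveyance and depth budget, Q = (1/n)*A*R^(2/3)*S^(1/2); Q_field = Q*(1-loss); Area = Q_field*t/(d/1000).
Step 1 — canal discharge (Manning's equation):
  Q = (1/0.0315) * 1.38 * 0.361^(2/3) * 0.0019^(1/2) = 0.96817 m^3/s
Step 2 — delivered flow: Q_field = 0.96817*(1 - 20/100) = 0.77453 m^3/s
Step 3 — volume delivered: V = 0.77453 * 7*3600 = 19518 m^3
Step 4 — area served: A = V / (depth/1000) = 19518 / 0.063 = 310000 m^2
Therefore the field area that can be irrigated = 310000 m^2.


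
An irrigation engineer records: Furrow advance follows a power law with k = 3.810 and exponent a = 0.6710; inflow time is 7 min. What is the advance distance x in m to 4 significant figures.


Approach: apply the power-law advance function, x = k*t^a.
x = 3.810 * 7^0.6710 = 14.06 m
Therefore the advance distance x = 14.06 m.


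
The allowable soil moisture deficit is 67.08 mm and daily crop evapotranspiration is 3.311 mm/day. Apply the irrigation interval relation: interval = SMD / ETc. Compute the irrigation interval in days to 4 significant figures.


interval = 67.08 / 3.311 = 20.26 days
Therefore the irrigation interval = 20.26 days.


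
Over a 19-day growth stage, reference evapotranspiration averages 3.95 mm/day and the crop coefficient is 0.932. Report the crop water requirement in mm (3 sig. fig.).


Approach: apply the crop water requirement relation, CWR = ET0 * Kc * days.
CWR = 3.95 * 0.932 * 19 = 69.9 mm
Therefore the crop water requirement = 69.9 mm.


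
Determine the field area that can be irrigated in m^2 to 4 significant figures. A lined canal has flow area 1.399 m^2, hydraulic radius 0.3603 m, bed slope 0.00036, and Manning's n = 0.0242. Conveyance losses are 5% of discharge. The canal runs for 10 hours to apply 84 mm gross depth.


Approach: apply Manning's equation with a conveyance and depth budget, Q = (1/n)*A*R^(2/3)*S^(1/2); Q_field = Q*(1-loss); Area = Q_field*t/(d/1000).
Step 1 — canal discharge (Manning's equation):
  Q = (1/0.0242) * 1.399 * 0.3603^(2/3) * 0.00036^(1/2) = 0.555388 m^3/s
Step 2 — delivered flow: Q_field = 0.555388*(1 - 5/100) = 0.527619 m^3/s
Step 3 — volume delivered: V = 0.527619 * 10*3600 = 18994.3 m^3
Step 4 — area served: A = V / (depth/1000) = 18994.3 / 0.084 = 226100 m^2
Therefore the field area that can be irrigated = 226100 m^2.


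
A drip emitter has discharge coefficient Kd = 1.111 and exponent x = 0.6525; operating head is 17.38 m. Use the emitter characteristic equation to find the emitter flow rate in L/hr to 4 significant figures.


Approach: apply the emitter characteristic equation, q = Kd * h^x.
q = 1.111 * 17.38^0.6525 = 7.159 L/hr
Therefore the emitter flow rate = 7.159 L/hr.


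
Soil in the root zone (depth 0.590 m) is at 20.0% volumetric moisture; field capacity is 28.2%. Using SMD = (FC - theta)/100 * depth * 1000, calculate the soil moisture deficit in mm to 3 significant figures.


SMD = (28.2 - 20.0)/100 * 0.590 * 1000 = 48.4 mm
Therefore the soil moisture deficit = 48.4 mm.


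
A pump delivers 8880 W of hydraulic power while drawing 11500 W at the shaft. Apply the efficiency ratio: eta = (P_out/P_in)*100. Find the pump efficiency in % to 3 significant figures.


eta = (8880 / 11500) * 100 = 77.2 %
Therefore the pump efficiency = 77.2 %.


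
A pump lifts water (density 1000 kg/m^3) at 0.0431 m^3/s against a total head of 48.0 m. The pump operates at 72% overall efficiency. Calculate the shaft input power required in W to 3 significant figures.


Approach: apply hydraulic power then efficiency conversion, P = rho*g*Q*H; P_in = P/eta.
Step 1 — hydraulic power (P = rho*g*Q*H):
  P = 1000 * 9.81 * 0.0431 * 48.0 = 20295 W
Step 2 — input power: P_in = P/eta = 20295 / 0.72 = 28200 W
Therefore the shaft input power required = 28200 W.


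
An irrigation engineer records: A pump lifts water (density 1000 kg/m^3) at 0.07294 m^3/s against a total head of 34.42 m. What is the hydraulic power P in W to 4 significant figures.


Approach: apply the hydraulic power relation, P = rho*g*Q*H.
P = 1000 * 9.81 * 0.07294 * 34.42 = 24630 W
Therefore the hydraulic power P = 24630 W.


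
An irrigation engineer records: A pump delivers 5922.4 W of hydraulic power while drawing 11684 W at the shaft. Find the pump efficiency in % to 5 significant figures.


Approach: apply the efficiency ratio, eta = (P_out/P_in)*100.
eta = (5922.4 / 11684) * 100 = 50.688 %
Therefore the pump efficiency = 50.688 %.


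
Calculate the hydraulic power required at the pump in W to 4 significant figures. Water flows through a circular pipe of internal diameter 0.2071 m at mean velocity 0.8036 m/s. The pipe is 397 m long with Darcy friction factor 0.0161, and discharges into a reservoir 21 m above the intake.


Approach: apply continuity + Darcy-Weisbach + hydraulic power, Q = A*v; hf = f*(L/D)*(v^2/(2g)); H = static + hf; P = rho*g*Q*H.
Step 1 — flow rate (continuity, Q = A*v):
  A = pi*(0.2071/2)^2 = 0.0336860 m^2
  Q = 0.0336860 * 0.8036 = 0.0270701 m^3/s
Step 2 — friction head loss (Darcy-Weisbach):
  hf = 0.0161 * (397/0.2071) * (0.8036^2 / (2*9.81))
  hf = 1.01582 m
Step 3 — total head: H = 21 + 1.01582 = 22.0158 m
Step 4 — hydraulic power (P = rho*g*Q*H):
  P = 1000 * 9.81 * 0.0270701 * 22.0158 = 5846 W
Therefore the hydraulic power required at the pump = 5846 W.


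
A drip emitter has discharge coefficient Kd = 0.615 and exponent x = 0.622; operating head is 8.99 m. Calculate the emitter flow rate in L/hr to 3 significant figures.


Approach: apply the emitter characteristic equation, q = Kd * h^x.
q = 0.615 * 8.99^0.622 = 2.41 L/hr
Therefore the emitter flow rate = 2.41 L/hr.


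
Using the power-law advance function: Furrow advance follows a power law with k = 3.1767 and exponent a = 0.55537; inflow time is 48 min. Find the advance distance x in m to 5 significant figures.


Approach: apply the power-law advance function, x = k*t^a.
x = 3.1767 * 48^0.55537 = 27.270 m
Therefore the advance distance x = 27.270 m.


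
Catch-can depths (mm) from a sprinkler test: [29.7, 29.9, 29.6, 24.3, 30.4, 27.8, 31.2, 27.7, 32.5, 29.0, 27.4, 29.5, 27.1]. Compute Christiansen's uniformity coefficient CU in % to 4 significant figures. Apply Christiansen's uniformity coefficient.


Approach: apply Christiansen's uniformity coefficient, CU = (1 - mean_abs_deviation/mean)*100.
mean = 28.9308 mm
mean |d_i - mean| = 1.59290 mm
CU = (1 - 1.59290/28.9308)*100 = 94.49 %
Therefore Christiansen's uniformity coefficient CU = 94.49 %.


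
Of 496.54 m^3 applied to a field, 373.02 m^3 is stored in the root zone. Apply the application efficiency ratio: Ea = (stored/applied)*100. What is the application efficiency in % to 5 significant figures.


Ea = (373.02/496.54)*100 = 75.124 %
Therefore the application efficiency = 75.124 %.


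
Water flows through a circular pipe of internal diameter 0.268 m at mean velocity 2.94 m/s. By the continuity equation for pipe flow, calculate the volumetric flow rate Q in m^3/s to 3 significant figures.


Approach: apply the continuity equation for pipe flow, Q = A * v with A = pi*(D/2)^2.
A = pi*(0.268/2)^2 = 0.056410 m^2
Q = 0.056410 * 2.94 = 0.166 m^3/s
Therefore the volumetric flow rate Q = 0.166 m^3/s.


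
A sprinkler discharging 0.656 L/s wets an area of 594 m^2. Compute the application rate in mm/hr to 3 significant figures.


Approach: apply the application rate relation, rate = (Q/A)*3600.
rate = (0.656 / 594) * 3600 = 3.98 mm/hr
Therefore the application rate = 3.98 mm/hr.


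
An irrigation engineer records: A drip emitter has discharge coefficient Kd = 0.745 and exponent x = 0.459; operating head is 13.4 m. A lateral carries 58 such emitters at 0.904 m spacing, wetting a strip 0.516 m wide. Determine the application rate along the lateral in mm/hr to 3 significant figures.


Approach: apply the emitter equation with a lateral mass balance, q = Kd*h^x; Q = n*q; rate = Q/(n*spacing*width).
Step 1 — single emitter flow (q = Kd*h^x):
  q = 0.745 * 13.4^0.459 = 2.4519 L/hr
Step 2 — total lateral flow: Q = 58 * 2.4519 = 142.21 L/hr
Step 3 — wetted area: A = 58 * 0.904 * 0.516 = 27.055 m^2
Step 4 — application rate: Q/A = 142.21/27.055 = 5.26 mm/hr
Therefore the application rate along the lateral = 5.26 mm/hr.


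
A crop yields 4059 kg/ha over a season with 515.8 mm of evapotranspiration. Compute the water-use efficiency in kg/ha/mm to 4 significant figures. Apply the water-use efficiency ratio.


Approach: apply the water-use efficiency ratio, WUE = yield/ET.
WUE = 4059 / 515.8 = 7.869 kg/ha/mm
Therefore the water-use efficiency = 7.869 kg/ha/mm.


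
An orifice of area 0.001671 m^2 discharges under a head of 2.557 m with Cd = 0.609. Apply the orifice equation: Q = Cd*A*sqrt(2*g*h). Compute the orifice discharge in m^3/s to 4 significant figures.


Q = 0.609 * 0.001671 * sqrt(2*9.81*2.557) = 0.007208 m^3/s
Therefore the orifice discharge = 0.007208 m^3/s.


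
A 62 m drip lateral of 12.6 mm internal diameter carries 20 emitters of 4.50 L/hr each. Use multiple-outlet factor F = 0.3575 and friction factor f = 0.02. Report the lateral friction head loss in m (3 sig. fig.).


Approach: apply Darcy-Weisbach with the multiple-outlet F-factor, Q = n*q/(3600*1000) m^3/s; v = Q/A; hf = F*f*(L/D)*(v^2/(2g)).
Q = 20*4.50/(3600*1000) = 2.5000e-05 m^3/s
A = pi*(12.6e-3/2)^2 = 1.2469e-04 m^2, so v = Q/A = 0.20050 m/s
hf = 0.3575*0.02*(62/0.0126)*(0.20050^2/(2*9.81)) = 0.0721 m
Therefore the lateral friction head loss = 0.0721 m.


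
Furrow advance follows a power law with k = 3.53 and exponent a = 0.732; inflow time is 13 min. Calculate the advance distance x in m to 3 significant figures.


Approach: apply the power-law advance function, x = k*t^a.
x = 3.53 * 13^0.732 = 23.1 m
Therefore the advance distance x = 23.1 m.


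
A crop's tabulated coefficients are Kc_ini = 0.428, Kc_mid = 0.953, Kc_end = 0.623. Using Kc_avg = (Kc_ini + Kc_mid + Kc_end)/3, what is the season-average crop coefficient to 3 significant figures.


Kc_avg = (0.428 + 0.953 + 0.623)/3 = 0.668
Therefore the season-average crop coefficient = 0.668.


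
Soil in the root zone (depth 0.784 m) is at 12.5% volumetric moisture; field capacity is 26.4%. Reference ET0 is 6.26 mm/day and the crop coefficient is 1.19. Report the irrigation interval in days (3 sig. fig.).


Approach: apply soil-water budget scheduling, SMD = (FC-theta)/100*depth*1000; ETc = ET0*Kc; interval = SMD/ETc.
Step 1 — soil moisture deficit:
  SMD = (26.4 - 12.5)/100 * 0.784 * 1000 = 108.98 mm
Step 2 — daily crop ET (ETc = ET0*Kc):
  ETc = 6.26 * 1.19 = 7.4494 mm/day
Step 3 — irrigation interval (SMD/ETc):
  interval = 108.98 / 7.4494 = 14.6 days
Therefore the irrigation interval = 14.6 days.


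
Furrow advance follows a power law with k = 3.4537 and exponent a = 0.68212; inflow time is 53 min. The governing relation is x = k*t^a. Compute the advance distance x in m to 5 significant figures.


x = 3.4537 * 53^0.68212 = 51.814 m
Therefore the advance distance x = 51.814 m.


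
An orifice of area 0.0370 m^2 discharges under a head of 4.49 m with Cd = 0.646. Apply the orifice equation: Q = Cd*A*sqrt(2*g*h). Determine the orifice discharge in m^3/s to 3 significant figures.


Q = 0.646 * 0.0370 * sqrt(2*9.81*4.49) = 0.224 m^3/s
Therefore the orifice discharge = 0.224 m^3/s.


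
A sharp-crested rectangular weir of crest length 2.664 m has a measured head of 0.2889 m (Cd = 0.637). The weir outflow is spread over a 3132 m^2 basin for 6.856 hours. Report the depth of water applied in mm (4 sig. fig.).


Approach: apply the rectangular weir equation with a volume-to-depth conversion, Q = (2/3)*Cd*L*sqrt(2g)*H^1.5; d = Q*t/A * 1000.
Step 1 — weir discharge:
  Q = (2/3)*0.637*2.664*sqrt(2*9.81)*0.2889^1.5 = 0.778132 m^3/s
Step 2 — volume: V = 0.778132 * 6.856*3600 = 19205.5 m^3
Step 3 — depth: d = V/A * 1000 = 19205.5/3132 * 1000 = 6132 mm
Therefore the depth of water applied = 6132 mm.


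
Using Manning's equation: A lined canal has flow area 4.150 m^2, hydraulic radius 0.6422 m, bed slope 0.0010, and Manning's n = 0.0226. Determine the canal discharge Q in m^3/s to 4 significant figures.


Approach: apply Manning's equation, Q = (1/n)*A*R^(2/3)*S^(1/2).
Q = (1/0.0226) * 4.150 * 0.6422^(2/3) * 0.0010^(1/2) = 4.322 m^3/s
Therefore the canal discharge Q = 4.322 m^3/s.


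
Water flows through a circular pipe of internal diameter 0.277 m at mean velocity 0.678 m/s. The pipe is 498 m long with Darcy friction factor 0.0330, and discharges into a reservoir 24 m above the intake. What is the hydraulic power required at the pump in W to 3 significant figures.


Approach: apply continuity + Darcy-Weisbach + hydraulic power, Q = A*v; hf = f*(L/D)*(v^2/(2g)); H = static + hf; P = rho*g*Q*H.
Step 1 — flow rate (continuity, Q = A*v):
  A = pi*(0.277/2)^2 = 0.060263 m^2
  Q = 0.060263 * 0.678 = 0.040858 m^3/s
Step 2 — friction head loss (Darcy-Weisbach):
  hf = 0.0330 * (498/0.277) * (0.678^2 / (2*9.81))
  hf = 1.3900 m
Step 3 — total head: H = 24 + 1.3900 = 25.390 m
Step 4 — hydraulic power (P = rho*g*Q*H):
  P = 1000 * 9.81 * 0.040858 * 25.390 = 10200 W
Therefore the hydraulic power required at the pump = 10200 W.


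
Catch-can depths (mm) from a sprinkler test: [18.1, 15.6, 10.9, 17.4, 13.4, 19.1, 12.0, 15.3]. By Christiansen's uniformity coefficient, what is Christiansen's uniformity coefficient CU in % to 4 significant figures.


Approach: apply Christiansen's uniformity coefficient, CU = (1 - mean_abs_deviation/mean)*100.
mean = 15.2250 mm
mean |d_i - mean| = 2.34375 mm
CU = (1 - 2.34375/15.2250)*100 = 84.61 %
Therefore Christiansen's uniformity coefficient CU = 84.61 %.


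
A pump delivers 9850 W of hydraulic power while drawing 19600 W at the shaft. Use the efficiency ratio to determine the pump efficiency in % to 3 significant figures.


Approach: apply the efficiency ratio, eta = (P_out/P_in)*100.
eta = (9850 / 19600) * 100 = 50.3 %
Therefore the pump efficiency = 50.3 %.


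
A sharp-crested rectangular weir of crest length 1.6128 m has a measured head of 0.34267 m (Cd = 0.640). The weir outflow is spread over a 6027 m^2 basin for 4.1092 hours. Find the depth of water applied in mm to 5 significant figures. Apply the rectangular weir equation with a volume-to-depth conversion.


Approach: apply the rectangular weir equation with a volume-to-depth conversion, Q = (2/3)*Cd*L*sqrt(2g)*H^1.5; d = Q*t/A * 1000.
Step 1 — weir discharge:
  Q = (2/3)*0.640*1.6128*sqrt(2*9.81)*0.34267^1.5 = 0.6114105 m^3/s
Step 2 — volume: V = 0.6114105 * 4.1092*3600 = 9044.668 m^3
Step 3 — depth: d = V/A * 1000 = 9044.668/6027 * 1000 = 1500.7 mm
Therefore the depth of water applied = 1500.7 mm.


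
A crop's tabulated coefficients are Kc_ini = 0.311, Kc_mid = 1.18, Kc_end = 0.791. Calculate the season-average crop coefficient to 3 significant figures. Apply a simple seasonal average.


Approach: apply a simple seasonal average, Kc_avg = (Kc_ini + Kc_mid + Kc_end)/3.
Kc_avg = (0.311 + 1.18 + 0.791)/3 = 0.761
Therefore the season-average crop coefficient = 0.761.


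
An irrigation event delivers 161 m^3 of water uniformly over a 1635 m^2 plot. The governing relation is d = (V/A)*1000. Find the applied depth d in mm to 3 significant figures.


d = (161 / 1635) * 1000 = 98.5 mm
Therefore the applied depth d = 98.5 mm.


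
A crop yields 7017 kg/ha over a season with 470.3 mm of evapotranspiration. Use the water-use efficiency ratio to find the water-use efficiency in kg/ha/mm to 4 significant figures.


Approach: apply the water-use efficiency ratio, WUE = yield/ET.
WUE = 7017 / 470.3 = 14.92 kg/ha/mm
Therefore the water-use efficiency = 14.92 kg/ha/mm.


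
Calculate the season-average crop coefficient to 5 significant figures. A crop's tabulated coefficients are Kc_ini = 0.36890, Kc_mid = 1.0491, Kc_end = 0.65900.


Approach: apply a simple seasonal average, Kc_avg = (Kc_ini + Kc_mid + Kc_end)/3.
Kc_avg = (0.36890 + 1.0491 + 0.65900)/3 = 0.69233
Therefore the season-average crop coefficient = 0.69233.


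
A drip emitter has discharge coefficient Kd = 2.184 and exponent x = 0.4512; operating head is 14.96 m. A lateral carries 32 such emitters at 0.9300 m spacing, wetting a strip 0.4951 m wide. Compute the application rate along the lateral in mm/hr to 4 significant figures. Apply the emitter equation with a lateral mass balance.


Approach: apply the emitter equation with a lateral mass balance, q = Kd*h^x; Q = n*q; rate = Q/(n*spacing*width).
Step 1 — single emitter flow (q = Kd*h^x):
  q = 2.184 * 14.96^0.4512 = 7.40256 L/hr
Step 2 — total lateral flow: Q = 32 * 7.40256 = 236.882 L/hr
Step 3 — wetted area: A = 32 * 0.9300 * 0.4951 = 14.7342 m^2
Step 4 — application rate: Q/A = 236.882/14.7342 = 16.08 mm/hr
Therefore the application rate along the lateral = 16.08 mm/hr.


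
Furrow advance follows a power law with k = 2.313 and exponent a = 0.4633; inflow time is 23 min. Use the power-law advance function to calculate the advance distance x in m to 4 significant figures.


Approach: apply the power-law advance function, x = k*t^a.
x = 2.313 * 23^0.4633 = 9.887 m
Therefore the advance distance x = 9.887 m.


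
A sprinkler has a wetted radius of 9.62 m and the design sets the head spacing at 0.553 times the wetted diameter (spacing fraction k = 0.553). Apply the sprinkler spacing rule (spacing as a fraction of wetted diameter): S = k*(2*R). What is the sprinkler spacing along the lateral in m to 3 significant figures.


S = 0.553 * (2 * 9.62) = 10.6 m
Therefore the sprinkler spacing along the lateral = 10.6 m.


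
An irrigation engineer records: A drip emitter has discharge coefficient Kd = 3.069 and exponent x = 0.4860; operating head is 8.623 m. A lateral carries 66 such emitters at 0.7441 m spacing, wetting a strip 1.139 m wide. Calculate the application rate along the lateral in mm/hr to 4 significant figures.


Approach: apply the emitter equation with a lateral mass balance, q = Kd*h^x; Q = n*q; rate = Q/(n*spacing*width).
Step 1 — single emitter flow (q = Kd*h^x):
  q = 3.069 * 8.623^0.4860 = 8.74434 L/hr
Step 2 — total lateral flow: Q = 66 * 8.74434 = 577.126 L/hr
Step 3 — wetted area: A = 66 * 0.7441 * 1.139 = 55.9370 m^2
Step 4 — application rate: Q/A = 577.126/55.9370 = 10.32 mm/hr
Therefore the application rate along the lateral = 10.32 mm/hr.


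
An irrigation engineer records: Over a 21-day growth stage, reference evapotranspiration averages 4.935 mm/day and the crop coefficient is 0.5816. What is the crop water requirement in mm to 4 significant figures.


Approach: apply the crop water requirement relation, CWR = ET0 * Kc * days.
CWR = 4.935 * 0.5816 * 21 = 60.27 mm
Therefore the crop water requirement = 60.27 mm.


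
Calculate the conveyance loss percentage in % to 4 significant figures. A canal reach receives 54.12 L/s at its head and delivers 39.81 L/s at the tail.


Approach: apply the conveyance loss ratio, loss% = ((Q_head - Q_tail)/Q_head)*100.
loss = ((54.12 - 39.81)/54.12)*100 = 26.44 %
Therefore the conveyance loss percentage = 26.44 %.


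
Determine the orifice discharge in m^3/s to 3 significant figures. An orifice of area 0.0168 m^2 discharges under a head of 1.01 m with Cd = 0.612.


Approach: apply the orifice equation, Q = Cd*A*sqrt(2*g*h).
Q = 0.612 * 0.0168 * sqrt(2*9.81*1.01) = 0.0458 m^3/s
Therefore the orifice discharge = 0.0458 m^3/s.


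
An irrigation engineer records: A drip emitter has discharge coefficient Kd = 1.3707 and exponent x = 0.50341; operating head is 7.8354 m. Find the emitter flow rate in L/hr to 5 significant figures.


Approach: apply the emitter characteristic equation, q = Kd * h^x.
q = 1.3707 * 7.8354^0.50341 = 3.8639 L/hr
Therefore the emitter flow rate = 3.8639 L/hr.


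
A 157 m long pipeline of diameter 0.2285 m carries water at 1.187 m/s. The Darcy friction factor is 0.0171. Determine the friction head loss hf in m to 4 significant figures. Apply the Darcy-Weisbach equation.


Approach: apply the Darcy-Weisbach equation, hf = f*(L/D)*(v^2/(2g)).
hf = 0.0171 * (157/0.2285) * (1.187^2 / (2*9.81))
hf = 0.8437 m
Therefore the friction head loss hf = 0.8437 m.


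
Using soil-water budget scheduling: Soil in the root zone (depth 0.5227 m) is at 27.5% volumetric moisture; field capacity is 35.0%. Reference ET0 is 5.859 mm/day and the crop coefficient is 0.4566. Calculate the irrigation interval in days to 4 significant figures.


Approach: apply soil-water budget scheduling, SMD = (FC-theta)/100*depth*1000; ETc = ET0*Kc; interval = SMD/ETc.
Step 1 — soil moisture deficit:
  SMD = (35.0 - 27.5)/100 * 0.5227 * 1000 = 39.2025 mm
Step 2 — daily crop ET (ETc = ET0*Kc):
  ETc = 5.859 * 0.4566 = 2.67522 mm/day
Step 3 — irrigation interval (SMD/ETc):
  interval = 39.2025 / 2.67522 = 14.65 days
Therefore the irrigation interval = 14.65 days.


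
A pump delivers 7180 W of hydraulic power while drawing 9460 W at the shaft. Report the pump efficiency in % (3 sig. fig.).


Approach: apply the efficiency ratio, eta = (P_out/P_in)*100.
eta = (7180 / 9460) * 100 = 75.9 %
Therefore the pump efficiency = 75.9 %.


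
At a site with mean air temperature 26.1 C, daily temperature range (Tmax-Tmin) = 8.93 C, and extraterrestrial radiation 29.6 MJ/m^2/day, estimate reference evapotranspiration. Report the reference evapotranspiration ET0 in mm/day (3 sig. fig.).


Approach: apply the Hargreaves-Samani method, ET0 = 0.0023*(Tmean+17.8)*sqrt(Tmax-Tmin)*0.408*Ra.
ET0 = 0.0023*(26.1+17.8)*sqrt(8.93)*0.408*29.6 = 3.64 mm/day
Therefore the reference evapotranspiration ET0 = 3.64 mm/day.


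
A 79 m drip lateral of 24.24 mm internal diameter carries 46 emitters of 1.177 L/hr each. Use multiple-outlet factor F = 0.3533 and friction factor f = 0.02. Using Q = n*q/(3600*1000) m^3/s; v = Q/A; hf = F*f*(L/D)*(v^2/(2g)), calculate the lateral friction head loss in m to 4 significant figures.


Q = 46*1.177/(3600*1000) = 1.50394e-05 m^3/s
A = pi*(24.24e-3/2)^2 = 4.61482e-04 m^2, so v = Q/A = 0.0325894 m/s
hf = 0.3533*0.02*(79/0.02424)*(0.0325894^2/(2*9.81)) = 0.001247 m
Therefore the lateral friction head loss = 0.001247 m.


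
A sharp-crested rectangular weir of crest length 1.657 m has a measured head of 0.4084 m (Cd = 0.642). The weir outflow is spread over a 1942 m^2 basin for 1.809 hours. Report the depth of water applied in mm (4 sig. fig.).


Approach: apply the rectangular weir equation with a volume-to-depth conversion, Q = (2/3)*Cd*L*sqrt(2g)*H^1.5; d = Q*t/A * 1000.
Step 1 — weir discharge:
  Q = (2/3)*0.642*1.657*sqrt(2*9.81)*0.4084^1.5 = 0.819869 m^3/s
Step 2 — volume: V = 0.819869 * 1.809*3600 = 5339.31 m^3
Step 3 — depth: d = V/A * 1000 = 5339.31/1942 * 1000 = 2749 mm
Therefore the depth of water applied = 2749 mm.


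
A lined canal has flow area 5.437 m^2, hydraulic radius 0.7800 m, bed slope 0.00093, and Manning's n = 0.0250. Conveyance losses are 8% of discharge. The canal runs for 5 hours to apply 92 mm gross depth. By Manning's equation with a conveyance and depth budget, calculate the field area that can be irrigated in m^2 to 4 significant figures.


Approach: apply Manning's equation with a conveyance and depth budget, Q = (1/n)*A*R^(2/3)*S^(1/2); Q_field = Q*(1-loss); Area = Q_field*t/(d/1000).
Step 1 — canal discharge (Manning's equation):
  Q = (1/0.0250) * 5.437 * 0.7800^(2/3) * 0.00093^(1/2) = 5.61984 m^3/s
Step 2 — delivered flow: Q_field = 5.61984*(1 - 8/100) = 5.17025 m^3/s
Step 3 — volume delivered: V = 5.17025 * 5*3600 = 93064.5 m^3
Step 4 — area served: A = V / (depth/1000) = 93064.5 / 0.092 = 1012000 m^2
Therefore the field area that can be irrigated = 1012000 m^2.


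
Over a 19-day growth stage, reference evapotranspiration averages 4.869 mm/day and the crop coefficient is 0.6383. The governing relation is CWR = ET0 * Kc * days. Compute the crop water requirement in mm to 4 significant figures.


CWR = 4.869 * 0.6383 * 19 = 59.05 mm
Therefore the crop water requirement = 59.05 mm.


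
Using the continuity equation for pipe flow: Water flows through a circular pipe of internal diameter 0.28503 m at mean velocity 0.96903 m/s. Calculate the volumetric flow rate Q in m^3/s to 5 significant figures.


Approach: apply the continuity equation for pipe flow, Q = A * v with A = pi*(D/2)^2.
A = pi*(0.28503/2)^2 = 0.06380740 m^2
Q = 0.06380740 * 0.96903 = 0.061831 m^3/s
Therefore the volumetric flow rate Q = 0.061831 m^3/s.


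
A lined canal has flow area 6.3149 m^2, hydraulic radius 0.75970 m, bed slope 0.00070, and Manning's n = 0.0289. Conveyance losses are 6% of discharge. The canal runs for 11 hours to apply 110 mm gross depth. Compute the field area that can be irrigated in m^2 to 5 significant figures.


Approach: apply Manning's equation with a conveyance and depth budget, Q = (1/n)*A*R^(2/3)*S^(1/2); Q_field = Q*(1-loss); Area = Q_field*t/(d/1000).
Step 1 — canal discharge (Manning's equation):
  Q = (1/0.0289) * 6.3149 * 0.75970^(2/3) * 0.00070^(1/2) = 4.813331 m^3/s
Step 2 — delivered flow: Q_field = 4.813331*(1 - 6/100) = 4.524531 m^3/s
Step 3 — volume delivered: V = 4.524531 * 11*3600 = 179171.4 m^3
Step 4 — area served: A = V / (depth/1000) = 179171.4 / 0.11 = 1628800 m^2
Therefore the field area that can be irrigated = 1628800 m^2.


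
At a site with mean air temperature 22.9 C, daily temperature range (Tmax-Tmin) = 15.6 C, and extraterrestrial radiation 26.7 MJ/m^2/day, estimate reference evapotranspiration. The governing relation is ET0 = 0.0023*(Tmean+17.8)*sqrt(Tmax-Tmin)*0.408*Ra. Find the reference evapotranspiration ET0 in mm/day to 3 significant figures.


ET0 = 0.0023*(22.9+17.8)*sqrt(15.6)*0.408*26.7 = 4.03 mm/day
Therefore the reference evapotranspiration ET0 = 4.03 mm/day.


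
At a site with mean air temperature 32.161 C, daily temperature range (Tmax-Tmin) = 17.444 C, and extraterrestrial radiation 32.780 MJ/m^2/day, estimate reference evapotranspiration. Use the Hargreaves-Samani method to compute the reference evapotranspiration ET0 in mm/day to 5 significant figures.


Approach: apply the Hargreaves-Samani method, ET0 = 0.0023*(Tmean+17.8)*sqrt(Tmax-Tmin)*0.408*Ra.
ET0 = 0.0023*(32.161+17.8)*sqrt(17.444)*0.408*32.780 = 6.4188 mm/day
Therefore the reference evapotranspiration ET0 = 6.4188 mm/day.


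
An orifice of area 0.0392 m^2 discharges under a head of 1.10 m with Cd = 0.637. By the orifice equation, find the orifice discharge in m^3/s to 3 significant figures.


Approach: apply the orifice equation, Q = Cd*A*sqrt(2*g*h).
Q = 0.637 * 0.0392 * sqrt(2*9.81*1.10) = 0.116 m^3/s
Therefore the orifice discharge = 0.116 m^3/s.


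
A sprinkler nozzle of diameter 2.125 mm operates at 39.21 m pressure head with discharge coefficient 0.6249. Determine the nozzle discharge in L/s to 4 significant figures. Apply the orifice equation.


Approach: apply the orifice equation, Q = Cd*A*sqrt(2*g*h), A = pi*(d/2)^2.
A = pi*(2.125e-3/2)^2 = 3.54656e-06 m^2
Q = 0.6249 * 3.54656e-06 * sqrt(2*9.81*39.21) * 1000 = 0.06147 L/s
Therefore the nozzle discharge = 0.06147 L/s.


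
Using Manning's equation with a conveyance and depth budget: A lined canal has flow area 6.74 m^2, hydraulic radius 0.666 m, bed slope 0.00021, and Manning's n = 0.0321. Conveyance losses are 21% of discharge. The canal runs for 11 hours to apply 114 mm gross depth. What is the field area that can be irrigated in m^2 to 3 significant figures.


Approach: apply Manning's equation with a conveyance and depth budget, Q = (1/n)*A*R^(2/3)*S^(1/2); Q_field = Q*(1-loss); Area = Q_field*t/(d/1000).
Step 1 — canal discharge (Manning's equation):
  Q = (1/0.0321) * 6.74 * 0.666^(2/3) * 0.00021^(1/2) = 2.3205 m^3/s
Step 2 — delivered flow: Q_field = 2.3205*(1 - 21/100) = 1.8332 m^3/s
Step 3 — volume delivered: V = 1.8332 * 11*3600 = 72594 m^3
Step 4 — area served: A = V / (depth/1000) = 72594 / 0.114 = 637000 m^2
Therefore the field area that can be irrigated = 637000 m^2.


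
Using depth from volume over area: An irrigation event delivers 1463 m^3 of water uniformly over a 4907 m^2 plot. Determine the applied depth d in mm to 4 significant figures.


Approach: apply depth from volume over area, d = (V/A)*1000.
d = (1463 / 4907) * 1000 = 298.1 mm
Therefore the applied depth d = 298.1 mm.


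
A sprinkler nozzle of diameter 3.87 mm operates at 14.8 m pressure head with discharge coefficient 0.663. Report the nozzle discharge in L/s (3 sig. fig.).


Approach: apply the orifice equation, Q = Cd*A*sqrt(2*g*h), A = pi*(d/2)^2.
A = pi*(3.87e-3/2)^2 = 1.1763e-05 m^2
Q = 0.663 * 1.1763e-05 * sqrt(2*9.81*14.8) * 1000 = 0.133 L/s
Therefore the nozzle discharge = 0.133 L/s.


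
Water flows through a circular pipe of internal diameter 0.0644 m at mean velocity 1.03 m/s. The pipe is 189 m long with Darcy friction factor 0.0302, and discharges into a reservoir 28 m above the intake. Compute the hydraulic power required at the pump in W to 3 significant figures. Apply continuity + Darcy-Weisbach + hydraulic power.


Approach: apply continuity + Darcy-Weisbach + hydraulic power, Q = A*v; hf = f*(L/D)*(v^2/(2g)); H = static + hf; P = rho*g*Q*H.
Step 1 — flow rate (continuity, Q = A*v):
  A = pi*(0.0644/2)^2 = 0.0032573 m^2
  Q = 0.0032573 * 1.03 = 0.0033550 m^3/s
Step 2 — friction head loss (Darcy-Weisbach):
  hf = 0.0302 * (189/0.0644) * (1.03^2 / (2*9.81))
  hf = 4.7925 m
Step 3 — total head: H = 28 + 4.7925 = 32.792 m
Step 4 — hydraulic power (P = rho*g*Q*H):
  P = 1000 * 9.81 * 0.0033550 * 32.792 = 1080 W
Therefore the hydraulic power required at the pump = 1080 W.


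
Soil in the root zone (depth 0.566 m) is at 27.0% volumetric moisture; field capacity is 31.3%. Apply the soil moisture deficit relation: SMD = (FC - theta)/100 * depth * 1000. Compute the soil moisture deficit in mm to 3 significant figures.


SMD = (31.3 - 27.0)/100 * 0.566 * 1000 = 24.3 mm
Therefore the soil moisture deficit = 24.3 mm.


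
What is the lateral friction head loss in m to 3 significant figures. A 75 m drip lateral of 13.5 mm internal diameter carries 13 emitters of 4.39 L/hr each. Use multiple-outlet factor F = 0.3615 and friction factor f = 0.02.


Approach: apply Darcy-Weisbach with the multiple-outlet F-factor, Q = n*q/(3600*1000) m^3/s; v = Q/A; hf = F*f*(L/D)*(v^2/(2g)).
Q = 13*4.39/(3600*1000) = 1.5853e-05 m^3/s
A = pi*(13.5e-3/2)^2 = 1.4314e-04 m^2, so v = Q/A = 0.11075 m/s
hf = 0.3615*0.02*(75/0.0135)*(0.11075^2/(2*9.81)) = 0.0251 m
Therefore the lateral friction head loss = 0.0251 m.


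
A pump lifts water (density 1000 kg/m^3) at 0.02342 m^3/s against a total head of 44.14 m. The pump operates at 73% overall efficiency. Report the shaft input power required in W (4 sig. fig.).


Approach: apply hydraulic power then efficiency conversion, P = rho*g*Q*H; P_in = P/eta.
Step 1 — hydraulic power (P = rho*g*Q*H):
  P = 1000 * 9.81 * 0.02342 * 44.14 = 10141.2 W
Step 2 — input power: P_in = P/eta = 10141.2 / 0.73 = 13890 W
Therefore the shaft input power required = 13890 W.


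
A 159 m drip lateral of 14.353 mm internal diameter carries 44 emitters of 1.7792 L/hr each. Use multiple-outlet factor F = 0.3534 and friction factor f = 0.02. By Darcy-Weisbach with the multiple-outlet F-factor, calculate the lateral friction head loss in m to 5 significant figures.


Approach: apply Darcy-Weisbach with the multiple-outlet F-factor, Q = n*q/(3600*1000) m^3/s; v = Q/A; hf = F*f*(L/D)*(v^2/(2g)).
Q = 44*1.7792/(3600*1000) = 2.174578e-05 m^3/s
A = pi*(14.353e-3/2)^2 = 1.617988e-04 m^2, so v = Q/A = 0.1344001 m/s
hf = 0.3534*0.02*(159/0.014353)*(0.1344001^2/(2*9.81)) = 0.072086 m
Therefore the lateral friction head loss = 0.072086 m.


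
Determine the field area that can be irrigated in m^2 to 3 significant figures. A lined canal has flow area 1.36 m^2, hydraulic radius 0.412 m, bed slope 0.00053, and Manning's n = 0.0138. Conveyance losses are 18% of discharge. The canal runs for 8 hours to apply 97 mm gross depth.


Approach: apply Manning's equation with a conveyance and depth budget, Q = (1/n)*A*R^(2/3)*S^(1/2); Q_field = Q*(1-loss); Area = Q_field*t/(d/1000).
Step 1 — canal discharge (Manning's equation):
  Q = (1/0.0138) * 1.36 * 0.412^(2/3) * 0.00053^(1/2) = 1.2562 m^3/s
Step 2 — delivered flow: Q_field = 1.2562*(1 - 18/100) = 1.0301 m^3/s
Step 3 — volume delivered: V = 1.0301 * 8*3600 = 29667 m^3
Step 4 — area served: A = V / (depth/1000) = 29667 / 0.097 = 306000 m^2
Therefore the field area that can be irrigated = 306000 m^2.


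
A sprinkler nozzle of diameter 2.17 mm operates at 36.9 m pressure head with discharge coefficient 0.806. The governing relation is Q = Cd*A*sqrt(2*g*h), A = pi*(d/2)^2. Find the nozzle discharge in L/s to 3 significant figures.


A = pi*(2.17e-3/2)^2 = 3.6984e-06 m^2
Q = 0.806 * 3.6984e-06 * sqrt(2*9.81*36.9) * 1000 = 0.0802 L/s
Therefore the nozzle discharge = 0.0802 L/s.


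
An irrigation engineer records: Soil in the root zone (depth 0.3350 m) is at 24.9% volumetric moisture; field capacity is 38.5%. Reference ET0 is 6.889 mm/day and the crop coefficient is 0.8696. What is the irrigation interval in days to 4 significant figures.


Approach: apply soil-water budget scheduling, SMD = (FC-theta)/100*depth*1000; ETc = ET0*Kc; interval = SMD/ETc.
Step 1 — soil moisture deficit:
  SMD = (38.5 - 24.9)/100 * 0.3350 * 1000 = 45.5600 mm
Step 2 — daily crop ET (ETc = ET0*Kc):
  ETc = 6.889 * 0.8696 = 5.99067 mm/day
Step 3 — irrigation interval (SMD/ETc):
  interval = 45.5600 / 5.99067 = 7.605 days
Therefore the irrigation interval = 7.605 days.


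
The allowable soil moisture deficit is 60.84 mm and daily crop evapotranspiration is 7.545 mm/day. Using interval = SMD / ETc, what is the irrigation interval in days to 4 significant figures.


interval = 60.84 / 7.545 = 8.064 days
Therefore the irrigation interval = 8.064 days.


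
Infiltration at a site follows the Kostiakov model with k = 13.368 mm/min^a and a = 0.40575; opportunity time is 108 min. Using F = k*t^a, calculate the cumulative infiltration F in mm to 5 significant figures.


F = 13.368 * 108^0.40575 = 89.357 mm
Therefore the cumulative infiltration F = 89.357 mm.


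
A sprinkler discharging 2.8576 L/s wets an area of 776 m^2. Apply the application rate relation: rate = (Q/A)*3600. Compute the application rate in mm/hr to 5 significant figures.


rate = (2.8576 / 776) * 3600 = 13.257 mm/hr
Therefore the application rate = 13.257 mm/hr.


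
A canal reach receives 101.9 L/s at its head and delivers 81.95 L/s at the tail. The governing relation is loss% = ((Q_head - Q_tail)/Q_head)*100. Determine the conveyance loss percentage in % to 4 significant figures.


loss = ((101.9 - 81.95)/101.9)*100 = 19.58 %
Therefore the conveyance loss percentage = 19.58 %.


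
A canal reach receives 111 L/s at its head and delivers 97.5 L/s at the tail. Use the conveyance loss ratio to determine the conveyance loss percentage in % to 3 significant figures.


Approach: apply the conveyance loss ratio, loss% = ((Q_head - Q_tail)/Q_head)*100.
loss = ((111 - 97.5)/111)*100 = 12.2 %
Therefore the conveyance loss percentage = 12.2 %.


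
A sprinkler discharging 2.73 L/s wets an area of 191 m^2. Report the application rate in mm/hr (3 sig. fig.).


Approach: apply the application rate relation, rate = (Q/A)*3600.
rate = (2.73 / 191) * 3600 = 51.5 mm/hr
Therefore the application rate = 51.5 mm/hr.


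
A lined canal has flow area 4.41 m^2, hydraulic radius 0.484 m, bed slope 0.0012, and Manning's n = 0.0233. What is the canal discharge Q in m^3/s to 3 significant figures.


Approach: apply Manning's equation, Q = (1/n)*A*R^(2/3)*S^(1/2).
Q = (1/0.0233) * 4.41 * 0.484^(2/3) * 0.0012^(1/2) = 4.04 m^3/s
Therefore the canal discharge Q = 4.04 m^3/s.


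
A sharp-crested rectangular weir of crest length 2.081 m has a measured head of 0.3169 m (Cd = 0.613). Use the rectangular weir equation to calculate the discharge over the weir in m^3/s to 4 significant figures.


Approach: apply the rectangular weir equation, Q = (2/3)*Cd*L*sqrt(2g)*H^1.5.
Q = (2/3)*0.613*2.081*sqrt(2*9.81)*0.3169^1.5 = 0.6720 m^3/s
Therefore the discharge over the weir = 0.6720 m^3/s.


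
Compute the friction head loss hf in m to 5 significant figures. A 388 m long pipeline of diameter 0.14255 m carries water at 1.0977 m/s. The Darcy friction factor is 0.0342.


Approach: apply the Darcy-Weisbach equation, hf = f*(L/D)*(v^2/(2g)).
hf = 0.0342 * (388/0.14255) * (1.0977^2 / (2*9.81))
hf = 5.7169 m
Therefore the friction head loss hf = 5.7169 m.


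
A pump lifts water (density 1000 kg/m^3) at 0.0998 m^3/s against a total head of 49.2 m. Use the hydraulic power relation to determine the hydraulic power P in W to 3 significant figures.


Approach: apply the hydraulic power relation, P = rho*g*Q*H.
P = 1000 * 9.81 * 0.0998 * 49.2 = 48200 W
Therefore the hydraulic power P = 48200 W.


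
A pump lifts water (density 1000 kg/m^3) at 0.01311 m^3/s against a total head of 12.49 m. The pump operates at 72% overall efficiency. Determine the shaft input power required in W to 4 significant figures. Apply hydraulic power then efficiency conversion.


Approach: apply hydraulic power then efficiency conversion, P = rho*g*Q*H; P_in = P/eta.
Step 1 — hydraulic power (P = rho*g*Q*H):
  P = 1000 * 9.81 * 0.01311 * 12.49 = 1606.33 W
Step 2 — input power: P_in = P/eta = 1606.33 / 0.72 = 2231 W
Therefore the shaft input power required = 2231 W.


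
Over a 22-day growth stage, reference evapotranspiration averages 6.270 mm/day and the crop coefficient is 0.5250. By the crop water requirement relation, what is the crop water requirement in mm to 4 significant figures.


Approach: apply the crop water requirement relation, CWR = ET0 * Kc * days.
CWR = 6.270 * 0.5250 * 22 = 72.42 mm
Therefore the crop water requirement = 72.42 mm.


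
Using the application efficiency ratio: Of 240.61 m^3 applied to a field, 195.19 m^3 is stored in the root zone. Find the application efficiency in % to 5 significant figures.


Approach: apply the application efficiency ratio, Ea = (stored/applied)*100.
Ea = (195.19/240.61)*100 = 81.123 %
Therefore the application efficiency = 81.123 %.


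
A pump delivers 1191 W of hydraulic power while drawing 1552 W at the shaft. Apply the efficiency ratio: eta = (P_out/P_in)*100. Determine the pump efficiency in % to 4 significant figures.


eta = (1191 / 1552) * 100 = 76.74 %
Therefore the pump efficiency = 76.74 %.


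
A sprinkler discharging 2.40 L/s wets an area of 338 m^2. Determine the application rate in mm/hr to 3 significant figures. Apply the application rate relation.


Approach: apply the application rate relation, rate = (Q/A)*3600.
rate = (2.40 / 338) * 3600 = 25.6 mm/hr
Therefore the application rate = 25.6 mm/hr.


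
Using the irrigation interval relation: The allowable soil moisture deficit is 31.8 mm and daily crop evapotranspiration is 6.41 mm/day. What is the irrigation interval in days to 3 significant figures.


Approach: apply the irrigation interval relation, interval = SMD / ETc.
interval = 31.8 / 6.41 = 4.96 days
Therefore the irrigation interval = 4.96 days.
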